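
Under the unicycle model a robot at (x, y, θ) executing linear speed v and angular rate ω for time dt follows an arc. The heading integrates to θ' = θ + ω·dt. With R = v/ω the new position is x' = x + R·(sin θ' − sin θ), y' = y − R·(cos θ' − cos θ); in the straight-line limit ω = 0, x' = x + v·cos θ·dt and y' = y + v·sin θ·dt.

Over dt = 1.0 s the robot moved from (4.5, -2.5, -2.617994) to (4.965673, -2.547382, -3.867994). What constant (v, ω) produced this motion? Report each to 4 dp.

v = -0.5000, ω = -1.2500

Δθ = -3.867994 − -2.617994 = -1.250000
ω = Δθ/dt = -1.250000/1.0 = -1.2500
R = Δx/(sin θ' − sin θ) = 0.4000
v = R·ω = 0.4000·-1.2500 = -0.5000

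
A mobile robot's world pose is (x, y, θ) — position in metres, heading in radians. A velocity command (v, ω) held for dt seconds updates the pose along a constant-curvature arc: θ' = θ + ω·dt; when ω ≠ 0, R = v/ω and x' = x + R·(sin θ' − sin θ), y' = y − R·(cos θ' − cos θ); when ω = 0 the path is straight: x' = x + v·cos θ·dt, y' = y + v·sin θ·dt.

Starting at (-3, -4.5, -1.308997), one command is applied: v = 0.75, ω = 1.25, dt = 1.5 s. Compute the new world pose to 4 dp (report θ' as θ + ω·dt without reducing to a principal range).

(-2.0987, -4.8511, 0.5660)

θ' = -1.3090 + 1.25·1.5 = 0.5660
R = v/ω = 0.75/1.25 = 0.6000
x' = -3 + 0.6000·(sin 0.5660 − sin -1.3090) = -2.0987
y' = -4.5 − 0.6000·(cos 0.5660 − cos -1.3090) = -4.8511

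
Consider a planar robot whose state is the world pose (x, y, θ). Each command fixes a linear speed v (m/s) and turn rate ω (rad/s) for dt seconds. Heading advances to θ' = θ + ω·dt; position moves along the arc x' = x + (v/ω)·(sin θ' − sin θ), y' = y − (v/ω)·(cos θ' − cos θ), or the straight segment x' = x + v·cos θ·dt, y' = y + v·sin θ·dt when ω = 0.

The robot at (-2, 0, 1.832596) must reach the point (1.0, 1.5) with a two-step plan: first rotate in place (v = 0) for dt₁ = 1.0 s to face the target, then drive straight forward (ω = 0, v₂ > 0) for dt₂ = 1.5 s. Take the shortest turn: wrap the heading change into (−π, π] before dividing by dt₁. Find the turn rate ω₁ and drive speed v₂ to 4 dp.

ω₁ = -1.3689, v₂ = 2.2361

heading to target = atan2(1.5−0, 1−-2) = 0.4636
Δθ = wrap(0.4636 − 1.8326) = -1.3689; ω₁ = Δθ/dt₁ = -1.3689
distance = √((1−-2)² + (1.5−0)²) = 3.3541; v₂ = distance/dt₂ = 2.2361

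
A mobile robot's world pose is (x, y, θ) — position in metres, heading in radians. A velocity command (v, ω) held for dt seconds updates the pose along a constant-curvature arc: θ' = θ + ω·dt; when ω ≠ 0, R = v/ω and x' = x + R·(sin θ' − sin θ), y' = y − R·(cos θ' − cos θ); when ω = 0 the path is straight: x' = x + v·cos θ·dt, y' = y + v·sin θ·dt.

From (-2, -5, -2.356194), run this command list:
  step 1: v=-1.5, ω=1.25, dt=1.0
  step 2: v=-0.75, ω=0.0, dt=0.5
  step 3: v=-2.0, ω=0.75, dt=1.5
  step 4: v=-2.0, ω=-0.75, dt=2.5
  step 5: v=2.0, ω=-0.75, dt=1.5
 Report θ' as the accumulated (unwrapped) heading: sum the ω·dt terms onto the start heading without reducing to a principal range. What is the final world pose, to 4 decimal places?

(-9.1197, -0.2719, -2.9812)

step 1: θ'=-1.1062 (R=-1.2000) → pose (-1.7757, -3.6138, -1.1062)
step 2: θ'=-1.1062 (straight) → pose (-1.9438, -3.2785, -1.1062)
step 3: θ'=0.0188 (R=-2.6667) → pose (-4.3779, -1.8072, 0.0188)
step 4: θ'=-1.8562 (R=2.6667) → pose (-6.9868, 1.6098, -1.8562)
step 5: θ'=-2.9812 (R=-2.6667) → pose (-9.1197, -0.2719, -2.9812)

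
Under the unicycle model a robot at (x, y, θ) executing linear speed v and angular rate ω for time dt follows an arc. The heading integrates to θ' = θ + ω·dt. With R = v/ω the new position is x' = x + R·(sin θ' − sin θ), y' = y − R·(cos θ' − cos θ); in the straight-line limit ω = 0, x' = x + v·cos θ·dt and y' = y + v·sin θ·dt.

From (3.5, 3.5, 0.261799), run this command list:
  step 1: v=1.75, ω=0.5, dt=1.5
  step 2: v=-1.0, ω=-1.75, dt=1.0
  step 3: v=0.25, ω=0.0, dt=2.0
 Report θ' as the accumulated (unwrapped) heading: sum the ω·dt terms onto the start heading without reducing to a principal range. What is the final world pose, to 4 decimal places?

(5.0622, 4.5685, -0.7382)

step 1: θ'=1.0118 (R=3.5000) → pose (5.5614, 5.0246, 1.0118)
step 2: θ'=-0.7382 (R=0.5714) → pose (4.6924, 4.9049, -0.7382)
step 3: θ'=-0.7382 (straight) → pose (5.0622, 4.5685, -0.7382)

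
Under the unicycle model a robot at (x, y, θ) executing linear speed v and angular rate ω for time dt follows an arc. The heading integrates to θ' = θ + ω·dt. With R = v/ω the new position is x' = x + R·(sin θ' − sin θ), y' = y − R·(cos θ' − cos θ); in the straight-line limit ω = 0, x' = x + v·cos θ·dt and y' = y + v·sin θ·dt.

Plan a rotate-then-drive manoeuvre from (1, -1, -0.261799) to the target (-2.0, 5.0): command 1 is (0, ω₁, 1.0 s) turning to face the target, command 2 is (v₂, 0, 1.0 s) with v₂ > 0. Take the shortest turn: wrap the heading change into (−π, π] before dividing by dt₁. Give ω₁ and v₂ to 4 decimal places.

ω₁ = 2.2962, v₂ = 6.7082

heading to target = atan2(5−-1, -2−1) = 2.0344
Δθ = wrap(2.0344 − -0.2618) = 2.2962; ω₁ = Δθ/dt₁ = 2.2962
distance = √((-2−1)² + (5−-1)²) = 6.7082; v₂ = distance/dt₂ = 6.7082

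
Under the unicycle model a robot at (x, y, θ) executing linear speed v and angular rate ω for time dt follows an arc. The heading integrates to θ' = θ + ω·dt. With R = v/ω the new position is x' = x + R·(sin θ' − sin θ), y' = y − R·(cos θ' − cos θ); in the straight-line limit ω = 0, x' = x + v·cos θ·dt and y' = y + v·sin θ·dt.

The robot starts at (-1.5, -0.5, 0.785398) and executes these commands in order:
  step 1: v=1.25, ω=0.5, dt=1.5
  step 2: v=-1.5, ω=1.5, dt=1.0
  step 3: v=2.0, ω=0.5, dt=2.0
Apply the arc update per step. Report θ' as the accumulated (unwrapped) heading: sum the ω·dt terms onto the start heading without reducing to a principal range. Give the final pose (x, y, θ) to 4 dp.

step 1: θ'=1.5354 (R=2.5000) → pose (-0.7693, 1.1793, 1.5354)
step 2: θ'=3.0354 (R=-1.0000) → pose (0.1240, 0.1495, 3.0354)
step 3: θ'=4.0354 (R=4.0000) → pose (-3.4178, -1.3221, 4.0354)

(-3.4178, -1.3221, 4.0354)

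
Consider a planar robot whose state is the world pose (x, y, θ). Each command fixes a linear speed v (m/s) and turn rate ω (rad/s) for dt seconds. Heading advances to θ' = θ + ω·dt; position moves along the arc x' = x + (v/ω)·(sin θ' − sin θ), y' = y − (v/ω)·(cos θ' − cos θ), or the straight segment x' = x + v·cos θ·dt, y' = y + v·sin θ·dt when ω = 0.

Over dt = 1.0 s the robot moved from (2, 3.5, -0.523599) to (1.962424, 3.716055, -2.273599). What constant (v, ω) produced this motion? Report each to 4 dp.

Δθ = -2.273599 − -0.523599 = -1.750000
ω = Δθ/dt = -1.750000/1.0 = -1.7500
R = −Δy/(cos θ' − cos θ) = 0.1429
v = R·ω = 0.1429·-1.7500 = -0.2500

v = -0.2500, ω = -1.7500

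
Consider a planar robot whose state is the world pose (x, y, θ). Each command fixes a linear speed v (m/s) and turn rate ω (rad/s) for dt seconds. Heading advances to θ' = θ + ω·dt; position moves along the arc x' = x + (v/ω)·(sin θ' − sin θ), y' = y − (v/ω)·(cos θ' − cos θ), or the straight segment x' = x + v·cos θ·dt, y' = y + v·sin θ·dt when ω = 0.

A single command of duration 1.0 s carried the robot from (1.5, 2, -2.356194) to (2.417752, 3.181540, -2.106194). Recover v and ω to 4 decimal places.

Δθ = -2.106194 − -2.356194 = 0.250000
ω = Δθ/dt = 0.250000/1.0 = 0.2500
R = −Δy/(cos θ' − cos θ) = -6.0000
v = R·ω = -6.0000·0.2500 = -1.5000

v = -1.5000, ω = 0.2500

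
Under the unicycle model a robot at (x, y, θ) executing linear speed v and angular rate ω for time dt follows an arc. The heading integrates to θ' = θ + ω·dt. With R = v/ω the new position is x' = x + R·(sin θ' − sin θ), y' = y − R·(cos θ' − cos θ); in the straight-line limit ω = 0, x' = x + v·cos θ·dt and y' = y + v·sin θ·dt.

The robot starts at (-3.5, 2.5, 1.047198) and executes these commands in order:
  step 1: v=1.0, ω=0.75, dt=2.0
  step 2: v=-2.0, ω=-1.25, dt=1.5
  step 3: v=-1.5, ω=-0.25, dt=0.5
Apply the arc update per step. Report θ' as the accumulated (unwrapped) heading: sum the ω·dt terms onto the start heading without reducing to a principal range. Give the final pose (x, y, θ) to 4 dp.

step 1: θ'=2.5472 (R=1.3333) → pose (-3.9080, 4.2713, 2.5472)
step 2: θ'=0.6722 (R=1.6000) → pose (-3.8077, 1.6938, 0.6722)
step 3: θ'=0.5472 (R=6.0000) → pose (-4.4222, 1.2646, 0.5472)

(-4.4222, 1.2646, 0.5472)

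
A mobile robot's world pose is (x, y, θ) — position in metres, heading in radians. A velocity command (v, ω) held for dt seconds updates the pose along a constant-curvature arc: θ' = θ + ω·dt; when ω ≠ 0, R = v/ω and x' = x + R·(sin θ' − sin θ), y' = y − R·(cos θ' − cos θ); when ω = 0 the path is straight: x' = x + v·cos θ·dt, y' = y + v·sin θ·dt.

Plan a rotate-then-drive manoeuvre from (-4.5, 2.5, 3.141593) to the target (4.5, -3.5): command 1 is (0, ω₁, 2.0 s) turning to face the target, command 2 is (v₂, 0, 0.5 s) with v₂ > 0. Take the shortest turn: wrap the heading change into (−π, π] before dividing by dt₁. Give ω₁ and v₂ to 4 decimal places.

ω₁ = 1.2768, v₂ = 21.6333

heading to target = atan2(-3.5−2.5, 4.5−-4.5) = -0.5880
Δθ = wrap(-0.5880 − 3.1416) = 2.5536; ω₁ = Δθ/dt₁ = 1.2768
distance = √((4.5−-4.5)² + (-3.5−2.5)²) = 10.8167; v₂ = distance/dt₂ = 21.6333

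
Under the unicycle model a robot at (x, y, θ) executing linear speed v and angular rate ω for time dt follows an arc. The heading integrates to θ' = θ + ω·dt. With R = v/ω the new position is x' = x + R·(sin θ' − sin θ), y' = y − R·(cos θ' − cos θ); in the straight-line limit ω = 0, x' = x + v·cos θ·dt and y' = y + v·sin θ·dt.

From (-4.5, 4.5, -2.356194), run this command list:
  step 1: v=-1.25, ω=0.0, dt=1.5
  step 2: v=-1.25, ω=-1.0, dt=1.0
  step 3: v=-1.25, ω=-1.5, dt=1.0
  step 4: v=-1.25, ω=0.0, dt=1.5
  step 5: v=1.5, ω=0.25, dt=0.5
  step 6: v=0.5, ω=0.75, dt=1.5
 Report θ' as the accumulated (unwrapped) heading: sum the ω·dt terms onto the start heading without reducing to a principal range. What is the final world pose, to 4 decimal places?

(-1.9525, 4.7296, -3.6062)

step 1: θ'=-2.3562 (straight) → pose (-3.1742, 5.8258, -2.3562)
step 2: θ'=-3.3562 (R=1.2500) → pose (-2.0241, 6.1633, -3.3562)
step 3: θ'=-4.8562 (R=0.8333) → pose (-1.3768, 5.2296, -4.8562)
step 4: θ'=-4.8562 (straight) → pose (-1.6455, 3.3740, -4.8562)
step 5: θ'=-4.7312 (R=6.0000) → pose (-1.5847, 4.1210, -4.7312)
step 6: θ'=-3.6062 (R=0.6667) → pose (-1.9525, 4.7296, -3.6062)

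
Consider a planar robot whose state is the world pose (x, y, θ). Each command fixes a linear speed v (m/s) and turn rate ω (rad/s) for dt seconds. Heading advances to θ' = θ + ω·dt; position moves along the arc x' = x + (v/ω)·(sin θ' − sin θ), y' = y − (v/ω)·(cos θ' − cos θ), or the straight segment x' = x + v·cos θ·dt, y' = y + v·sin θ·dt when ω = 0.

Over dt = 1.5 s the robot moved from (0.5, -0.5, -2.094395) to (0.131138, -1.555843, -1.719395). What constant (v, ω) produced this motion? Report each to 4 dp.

Δθ = -1.719395 − -2.094395 = 0.375000
ω = Δθ/dt = 0.375000/1.5 = 0.2500
R = −Δy/(cos θ' − cos θ) = 3.0000
v = R·ω = 3.0000·0.2500 = 0.7500

v = 0.7500, ω = 0.2500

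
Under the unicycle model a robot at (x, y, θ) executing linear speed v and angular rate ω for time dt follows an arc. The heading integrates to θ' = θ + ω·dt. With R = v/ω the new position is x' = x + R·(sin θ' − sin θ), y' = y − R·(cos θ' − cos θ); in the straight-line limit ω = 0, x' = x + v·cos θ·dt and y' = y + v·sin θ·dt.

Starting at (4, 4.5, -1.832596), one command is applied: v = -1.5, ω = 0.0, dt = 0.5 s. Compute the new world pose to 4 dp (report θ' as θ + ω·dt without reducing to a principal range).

θ' = -1.8326 + 0.0·0.5 = -1.8326
ω = 0 → straight: x' = 4 + -1.5·cos(-1.8326)·0.5 = 4.1941
y' = 4.5 + -1.5·sin(-1.8326)·0.5 = 5.2244

(4.1941, 5.2244, -1.8326)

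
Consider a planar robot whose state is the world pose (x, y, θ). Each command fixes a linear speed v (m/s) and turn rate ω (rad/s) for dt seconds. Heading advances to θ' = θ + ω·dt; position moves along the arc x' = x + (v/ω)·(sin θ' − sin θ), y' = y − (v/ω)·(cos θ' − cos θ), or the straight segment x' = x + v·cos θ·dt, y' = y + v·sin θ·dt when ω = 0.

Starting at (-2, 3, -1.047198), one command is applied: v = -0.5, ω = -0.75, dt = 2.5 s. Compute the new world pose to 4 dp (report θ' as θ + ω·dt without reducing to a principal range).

(-1.5677, 3.9840, -2.9222)

θ' = -1.0472 + -0.75·2.5 = -2.9222
R = v/ω = -0.5/-0.75 = 0.6667
x' = -2 + 0.6667·(sin -2.9222 − sin -1.0472) = -1.5677
y' = 3 − 0.6667·(cos -2.9222 − cos -1.0472) = 3.9840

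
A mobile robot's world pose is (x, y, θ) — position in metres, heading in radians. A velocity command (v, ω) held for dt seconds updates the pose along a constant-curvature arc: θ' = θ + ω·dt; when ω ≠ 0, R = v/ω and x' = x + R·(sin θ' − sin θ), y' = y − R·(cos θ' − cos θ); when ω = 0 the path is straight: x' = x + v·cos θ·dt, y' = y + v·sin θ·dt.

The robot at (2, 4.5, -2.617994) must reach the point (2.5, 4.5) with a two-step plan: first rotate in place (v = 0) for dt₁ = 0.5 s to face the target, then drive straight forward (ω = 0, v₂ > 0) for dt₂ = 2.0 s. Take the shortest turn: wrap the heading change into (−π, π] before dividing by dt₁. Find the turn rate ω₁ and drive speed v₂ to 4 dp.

ω₁ = 5.2360, v₂ = 0.2500

heading to target = atan2(4.5−4.5, 2.5−2) = 0.0000
Δθ = wrap(0.0000 − -2.6180) = 2.6180; ω₁ = Δθ/dt₁ = 5.2360
distance = √((2.5−2)² + (4.5−4.5)²) = 0.5000; v₂ = distance/dt₂ = 0.2500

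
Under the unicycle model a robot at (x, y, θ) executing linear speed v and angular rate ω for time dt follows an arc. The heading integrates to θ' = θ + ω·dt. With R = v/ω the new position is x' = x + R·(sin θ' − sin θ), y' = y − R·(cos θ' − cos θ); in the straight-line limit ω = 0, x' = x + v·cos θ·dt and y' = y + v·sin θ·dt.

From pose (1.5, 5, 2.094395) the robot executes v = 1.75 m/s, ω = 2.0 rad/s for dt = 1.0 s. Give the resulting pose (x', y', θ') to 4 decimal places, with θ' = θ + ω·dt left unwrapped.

θ' = 2.0944 + 2.0·1.0 = 4.0944
R = v/ω = 1.75/2.0 = 0.8750
x' = 1.5 + 0.8750·(sin 4.0944 − sin 2.0944) = 0.0291
y' = 5 − 0.8750·(cos 4.0944 − cos 2.0944) = 5.0695

(0.0291, 5.0695, 4.0944)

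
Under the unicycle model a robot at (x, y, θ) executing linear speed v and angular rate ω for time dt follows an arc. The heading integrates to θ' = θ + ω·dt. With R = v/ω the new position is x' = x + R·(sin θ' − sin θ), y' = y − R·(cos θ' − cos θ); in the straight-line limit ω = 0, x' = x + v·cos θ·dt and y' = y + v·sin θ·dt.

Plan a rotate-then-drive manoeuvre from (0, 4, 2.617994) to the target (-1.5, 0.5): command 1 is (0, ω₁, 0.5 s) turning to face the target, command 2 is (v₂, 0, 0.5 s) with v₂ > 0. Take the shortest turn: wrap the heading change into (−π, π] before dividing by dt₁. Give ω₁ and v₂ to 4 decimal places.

heading to target = atan2(0.5−4, -1.5−0) = -1.9757
Δθ = wrap(-1.9757 − 2.6180) = 1.6895; ω₁ = Δθ/dt₁ = 3.3790
distance = √((-1.5−0)² + (0.5−4)²) = 3.8079; v₂ = distance/dt₂ = 7.6158

ω₁ = 3.3790, v₂ = 7.6158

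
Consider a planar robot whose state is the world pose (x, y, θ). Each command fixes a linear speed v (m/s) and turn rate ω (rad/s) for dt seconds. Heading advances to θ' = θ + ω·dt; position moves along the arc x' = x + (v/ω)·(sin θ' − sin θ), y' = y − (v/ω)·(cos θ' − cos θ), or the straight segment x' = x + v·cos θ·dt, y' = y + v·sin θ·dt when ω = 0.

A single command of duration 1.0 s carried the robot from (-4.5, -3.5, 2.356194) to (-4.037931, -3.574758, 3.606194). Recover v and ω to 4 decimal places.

v = -0.5000, ω = 1.2500

Δθ = 3.606194 − 2.356194 = 1.250000
ω = Δθ/dt = 1.250000/1.0 = 1.2500
R = Δx/(sin θ' − sin θ) = -0.4000
v = R·ω = -0.4000·1.2500 = -0.5000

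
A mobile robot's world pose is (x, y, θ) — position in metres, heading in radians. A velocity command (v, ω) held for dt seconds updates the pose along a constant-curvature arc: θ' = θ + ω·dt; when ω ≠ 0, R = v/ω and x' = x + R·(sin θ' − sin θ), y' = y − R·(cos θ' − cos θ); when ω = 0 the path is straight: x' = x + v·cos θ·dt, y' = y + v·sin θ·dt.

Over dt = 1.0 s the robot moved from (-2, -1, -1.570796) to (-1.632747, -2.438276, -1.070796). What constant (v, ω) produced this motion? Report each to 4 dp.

v = 1.5000, ω = 0.5000

Δθ = -1.070796 − -1.570796 = 0.500000
ω = Δθ/dt = 0.500000/1.0 = 0.5000
R = −Δy/(cos θ' − cos θ) = 3.0000
v = R·ω = 3.0000·0.5000 = 1.5000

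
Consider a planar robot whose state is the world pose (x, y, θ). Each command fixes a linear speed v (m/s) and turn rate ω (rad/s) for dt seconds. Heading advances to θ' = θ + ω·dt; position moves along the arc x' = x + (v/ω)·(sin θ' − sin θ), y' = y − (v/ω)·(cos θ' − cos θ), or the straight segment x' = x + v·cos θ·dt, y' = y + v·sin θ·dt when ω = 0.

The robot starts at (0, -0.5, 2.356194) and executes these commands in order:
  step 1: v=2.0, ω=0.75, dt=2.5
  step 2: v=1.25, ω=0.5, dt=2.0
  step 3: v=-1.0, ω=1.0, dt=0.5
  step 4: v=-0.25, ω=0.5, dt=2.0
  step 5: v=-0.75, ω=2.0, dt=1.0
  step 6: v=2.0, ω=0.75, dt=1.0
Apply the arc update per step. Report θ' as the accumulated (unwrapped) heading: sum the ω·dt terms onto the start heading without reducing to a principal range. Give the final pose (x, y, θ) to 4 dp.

step 1: θ'=4.2312 (R=2.6667) → pose (-4.2495, -1.1514, 4.2312)
step 2: θ'=5.2312 (R=2.5000) → pose (-4.2044, -3.5481, 5.2312)
step 3: θ'=5.7312 (R=-1.0000) → pose (-4.5484, -3.1924, 5.7312)
step 4: θ'=6.7312 (R=-0.5000) → pose (-5.0272, -3.1675, 6.7312)
step 5: θ'=8.7312 (R=-0.3750) → pose (-5.1045, -3.7939, 8.7312)
step 6: θ'=9.4812 (R=2.6667) → pose (-6.9596, -3.1820, 9.4812)

(-6.9596, -3.1820, 9.4812)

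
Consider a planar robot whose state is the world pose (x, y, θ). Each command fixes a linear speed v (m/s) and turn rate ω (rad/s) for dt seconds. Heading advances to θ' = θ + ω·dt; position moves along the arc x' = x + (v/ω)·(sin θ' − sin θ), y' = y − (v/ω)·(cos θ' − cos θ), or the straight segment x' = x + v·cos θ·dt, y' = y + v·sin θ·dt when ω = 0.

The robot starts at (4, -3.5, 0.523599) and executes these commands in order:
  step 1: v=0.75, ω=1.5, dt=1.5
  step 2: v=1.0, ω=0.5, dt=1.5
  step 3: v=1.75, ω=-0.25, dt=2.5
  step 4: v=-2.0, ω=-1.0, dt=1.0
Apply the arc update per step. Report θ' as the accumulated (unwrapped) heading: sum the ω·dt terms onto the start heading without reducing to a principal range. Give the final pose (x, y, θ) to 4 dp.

step 1: θ'=2.7736 (R=0.5000) → pose (3.9299, -2.6005, 2.7736)
step 2: θ'=3.5236 (R=2.0000) → pose (2.4648, -2.6107, 3.5236)
step 3: θ'=2.8986 (R=-7.0000) → pose (-1.8289, -2.9097, 2.8986)
step 4: θ'=1.8986 (R=2.0000) → pose (-0.4166, -4.2070, 1.8986)

(-0.4166, -4.2070, 1.8986)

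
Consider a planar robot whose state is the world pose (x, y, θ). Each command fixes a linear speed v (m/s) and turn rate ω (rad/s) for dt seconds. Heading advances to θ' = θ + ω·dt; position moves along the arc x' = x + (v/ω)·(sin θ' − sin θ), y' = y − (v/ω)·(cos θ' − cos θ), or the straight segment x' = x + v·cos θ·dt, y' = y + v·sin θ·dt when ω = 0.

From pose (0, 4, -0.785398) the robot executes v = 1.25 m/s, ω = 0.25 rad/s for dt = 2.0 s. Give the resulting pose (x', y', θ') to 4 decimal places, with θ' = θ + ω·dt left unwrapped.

(2.1278, 2.7378, -0.2854)

θ' = -0.7854 + 0.25·2.0 = -0.2854
R = v/ω = 1.25/0.25 = 5.0000
x' = 0 + 5.0000·(sin -0.2854 − sin -0.7854) = 2.1278
y' = 4 − 5.0000·(cos -0.2854 − cos -0.7854) = 2.7378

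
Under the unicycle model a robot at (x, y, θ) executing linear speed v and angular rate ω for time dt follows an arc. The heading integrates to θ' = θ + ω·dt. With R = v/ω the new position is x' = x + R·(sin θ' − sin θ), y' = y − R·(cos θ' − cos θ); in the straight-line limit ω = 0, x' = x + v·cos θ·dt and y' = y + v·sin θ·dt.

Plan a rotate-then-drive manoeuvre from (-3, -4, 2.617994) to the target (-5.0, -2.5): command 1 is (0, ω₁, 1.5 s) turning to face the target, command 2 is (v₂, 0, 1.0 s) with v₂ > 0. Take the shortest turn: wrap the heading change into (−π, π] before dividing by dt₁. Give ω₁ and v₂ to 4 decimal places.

ω₁ = -0.0799, v₂ = 2.5000

heading to target = atan2(-2.5−-4, -5−-3) = 2.4981
Δθ = wrap(2.4981 − 2.6180) = -0.1199; ω₁ = Δθ/dt₁ = -0.0799
distance = √((-5−-3)² + (-2.5−-4)²) = 2.5000; v₂ = distance/dt₂ = 2.5000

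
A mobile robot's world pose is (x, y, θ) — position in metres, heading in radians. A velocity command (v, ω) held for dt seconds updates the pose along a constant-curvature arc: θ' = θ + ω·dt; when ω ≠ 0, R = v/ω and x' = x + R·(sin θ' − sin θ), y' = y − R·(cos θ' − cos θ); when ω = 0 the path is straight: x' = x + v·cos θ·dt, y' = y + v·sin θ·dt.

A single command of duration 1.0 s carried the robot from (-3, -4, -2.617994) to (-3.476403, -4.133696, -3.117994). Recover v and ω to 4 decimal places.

v = 0.5000, ω = -0.5000

Δθ = -3.117994 − -2.617994 = -0.500000
ω = Δθ/dt = -0.500000/1.0 = -0.5000
R = Δx/(sin θ' − sin θ) = -1.0000
v = R·ω = -1.0000·-0.5000 = 0.5000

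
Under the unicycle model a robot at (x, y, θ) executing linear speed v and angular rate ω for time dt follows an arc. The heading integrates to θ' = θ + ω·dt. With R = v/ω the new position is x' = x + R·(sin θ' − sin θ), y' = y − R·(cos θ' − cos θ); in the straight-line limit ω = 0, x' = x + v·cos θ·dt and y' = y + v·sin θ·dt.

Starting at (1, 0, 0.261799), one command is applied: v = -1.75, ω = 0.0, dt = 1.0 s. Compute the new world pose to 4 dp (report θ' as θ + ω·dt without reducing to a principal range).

θ' = 0.2618 + 0.0·1.0 = 0.2618
ω = 0 → straight: x' = 1 + -1.75·cos(0.2618)·1.0 = -0.6904
y' = 0 + -1.75·sin(0.2618)·1.0 = -0.4529

(-0.6904, -0.4529, 0.2618)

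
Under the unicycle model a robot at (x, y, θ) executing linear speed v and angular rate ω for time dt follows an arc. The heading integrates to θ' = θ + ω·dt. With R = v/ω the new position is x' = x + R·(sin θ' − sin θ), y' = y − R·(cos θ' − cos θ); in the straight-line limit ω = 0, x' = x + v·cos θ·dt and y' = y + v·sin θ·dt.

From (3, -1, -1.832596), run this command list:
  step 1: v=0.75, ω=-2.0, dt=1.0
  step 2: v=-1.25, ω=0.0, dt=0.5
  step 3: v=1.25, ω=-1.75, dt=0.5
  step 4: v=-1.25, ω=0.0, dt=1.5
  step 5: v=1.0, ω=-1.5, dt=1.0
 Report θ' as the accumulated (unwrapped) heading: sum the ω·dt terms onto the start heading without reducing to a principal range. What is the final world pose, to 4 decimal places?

step 1: θ'=-3.8326 (R=-0.3750) → pose (2.3988, -1.1919, -3.8326)
step 2: θ'=-3.8326 (straight) → pose (2.8804, -1.5902, -3.8326)
step 3: θ'=-4.7076 (R=-0.7143) → pose (2.6214, -1.0432, -4.7076)
step 4: θ'=-4.7076 (straight) → pose (2.6303, -2.9182, -4.7076)
step 5: θ'=-6.2076 (R=-0.6667) → pose (3.2467, -2.2502, -6.2076)

(3.2467, -2.2502, -6.2076)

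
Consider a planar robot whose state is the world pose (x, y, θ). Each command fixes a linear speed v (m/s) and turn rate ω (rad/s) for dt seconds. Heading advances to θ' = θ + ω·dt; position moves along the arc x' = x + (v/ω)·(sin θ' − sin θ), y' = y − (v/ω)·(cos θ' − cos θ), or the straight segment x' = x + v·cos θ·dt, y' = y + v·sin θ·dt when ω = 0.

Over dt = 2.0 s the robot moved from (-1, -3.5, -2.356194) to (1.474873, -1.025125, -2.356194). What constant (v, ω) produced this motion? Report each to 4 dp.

v = -1.7500, ω = 0.0000

Δθ = -2.356194 − -2.356194 = 0.000000
ω = Δθ/dt = 0.000000/2.0 = 0.0000
ω = 0 → v = (Δx·cos θ + Δy·sin θ)/dt = -1.7500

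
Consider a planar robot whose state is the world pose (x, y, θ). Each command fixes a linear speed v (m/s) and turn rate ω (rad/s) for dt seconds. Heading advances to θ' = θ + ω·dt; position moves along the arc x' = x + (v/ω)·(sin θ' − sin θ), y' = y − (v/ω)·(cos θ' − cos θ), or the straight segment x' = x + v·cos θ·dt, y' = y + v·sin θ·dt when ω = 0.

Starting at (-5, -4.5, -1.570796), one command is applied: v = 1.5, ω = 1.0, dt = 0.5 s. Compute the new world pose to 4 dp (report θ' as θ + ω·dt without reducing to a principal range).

θ' = -1.5708 + 1.0·0.5 = -1.0708
R = v/ω = 1.5/1.0 = 1.5000
x' = -5 + 1.5000·(sin -1.0708 − sin -1.5708) = -4.8164
y' = -4.5 − 1.5000·(cos -1.0708 − cos -1.5708) = -5.2191

(-4.8164, -5.2191, -1.0708)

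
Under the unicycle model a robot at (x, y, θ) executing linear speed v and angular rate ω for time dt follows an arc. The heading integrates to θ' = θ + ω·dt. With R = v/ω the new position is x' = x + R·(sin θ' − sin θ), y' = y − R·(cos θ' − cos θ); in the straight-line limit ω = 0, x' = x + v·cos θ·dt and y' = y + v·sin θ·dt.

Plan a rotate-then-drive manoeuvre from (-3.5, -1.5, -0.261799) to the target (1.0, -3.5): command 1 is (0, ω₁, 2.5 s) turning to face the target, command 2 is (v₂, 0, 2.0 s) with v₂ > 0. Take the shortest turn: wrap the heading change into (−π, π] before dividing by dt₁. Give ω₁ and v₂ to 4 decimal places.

heading to target = atan2(-3.5−-1.5, 1−-3.5) = -0.4182
Δθ = wrap(-0.4182 − -0.2618) = -0.1564; ω₁ = Δθ/dt₁ = -0.0626
distance = √((1−-3.5)² + (-3.5−-1.5)²) = 4.9244; v₂ = distance/dt₂ = 2.4622

ω₁ = -0.0626, v₂ = 2.4622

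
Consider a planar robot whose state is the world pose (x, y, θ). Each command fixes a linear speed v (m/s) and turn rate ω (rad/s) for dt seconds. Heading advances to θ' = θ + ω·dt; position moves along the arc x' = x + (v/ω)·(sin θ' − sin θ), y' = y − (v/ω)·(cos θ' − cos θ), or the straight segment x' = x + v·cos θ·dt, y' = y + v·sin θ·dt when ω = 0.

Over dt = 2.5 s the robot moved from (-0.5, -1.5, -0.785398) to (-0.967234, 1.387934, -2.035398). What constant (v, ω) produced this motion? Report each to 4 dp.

Δθ = -2.035398 − -0.785398 = -1.250000
ω = Δθ/dt = -1.250000/2.5 = -0.5000
R = −Δy/(cos θ' − cos θ) = 2.5000
v = R·ω = 2.5000·-0.5000 = -1.2500

v = -1.2500, ω = -0.5000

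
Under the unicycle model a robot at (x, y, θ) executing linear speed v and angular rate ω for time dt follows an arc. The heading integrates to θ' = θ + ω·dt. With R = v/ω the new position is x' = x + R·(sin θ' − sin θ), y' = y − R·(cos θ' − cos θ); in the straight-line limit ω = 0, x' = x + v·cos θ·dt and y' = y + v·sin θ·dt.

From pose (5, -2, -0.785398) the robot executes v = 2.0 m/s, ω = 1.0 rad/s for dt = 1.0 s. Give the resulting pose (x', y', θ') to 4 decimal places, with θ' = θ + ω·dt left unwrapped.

(6.8401, -2.5399, 0.2146)

θ' = -0.7854 + 1.0·1.0 = 0.2146
R = v/ω = 2.0/1.0 = 2.0000
x' = 5 + 2.0000·(sin 0.2146 − sin -0.7854) = 6.8401
y' = -2 − 2.0000·(cos 0.2146 − cos -0.7854) = -2.5399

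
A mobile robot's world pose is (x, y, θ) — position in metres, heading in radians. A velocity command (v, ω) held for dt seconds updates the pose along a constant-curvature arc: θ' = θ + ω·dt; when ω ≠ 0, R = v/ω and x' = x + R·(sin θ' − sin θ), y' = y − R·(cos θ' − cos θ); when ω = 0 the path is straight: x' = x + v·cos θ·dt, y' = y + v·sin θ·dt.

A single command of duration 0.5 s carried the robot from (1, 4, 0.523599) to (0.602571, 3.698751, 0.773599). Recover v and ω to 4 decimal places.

Δθ = 0.773599 − 0.523599 = 0.250000
ω = Δθ/dt = 0.250000/0.5 = 0.5000
R = Δx/(sin θ' − sin θ) = -2.0000
v = R·ω = -2.0000·0.5000 = -1.0000

v = -1.0000, ω = 0.5000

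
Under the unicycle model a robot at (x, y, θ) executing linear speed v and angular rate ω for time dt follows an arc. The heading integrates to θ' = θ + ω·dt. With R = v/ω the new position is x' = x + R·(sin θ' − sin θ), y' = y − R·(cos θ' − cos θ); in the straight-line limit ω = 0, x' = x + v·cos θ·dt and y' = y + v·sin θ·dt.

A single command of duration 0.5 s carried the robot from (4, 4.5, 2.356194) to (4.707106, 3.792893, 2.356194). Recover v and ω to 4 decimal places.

v = -2.0000, ω = 0.0000

Δθ = 2.356194 − 2.356194 = 0.000000
ω = Δθ/dt = 0.000000/0.5 = 0.0000
ω = 0 → v = (Δx·cos θ + Δy·sin θ)/dt = -2.0000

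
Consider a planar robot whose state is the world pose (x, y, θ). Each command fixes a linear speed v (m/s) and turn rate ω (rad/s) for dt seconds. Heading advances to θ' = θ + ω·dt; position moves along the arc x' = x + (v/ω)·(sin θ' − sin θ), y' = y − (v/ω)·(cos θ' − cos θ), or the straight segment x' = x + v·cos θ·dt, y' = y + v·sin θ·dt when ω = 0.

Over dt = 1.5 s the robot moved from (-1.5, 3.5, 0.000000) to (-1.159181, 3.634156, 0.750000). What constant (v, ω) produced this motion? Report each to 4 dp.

v = 0.2500, ω = 0.5000

Δθ = 0.750000 − 0.000000 = 0.750000
ω = Δθ/dt = 0.750000/1.5 = 0.5000
R = Δx/(sin θ' − sin θ) = 0.5000
v = R·ω = 0.5000·0.5000 = 0.2500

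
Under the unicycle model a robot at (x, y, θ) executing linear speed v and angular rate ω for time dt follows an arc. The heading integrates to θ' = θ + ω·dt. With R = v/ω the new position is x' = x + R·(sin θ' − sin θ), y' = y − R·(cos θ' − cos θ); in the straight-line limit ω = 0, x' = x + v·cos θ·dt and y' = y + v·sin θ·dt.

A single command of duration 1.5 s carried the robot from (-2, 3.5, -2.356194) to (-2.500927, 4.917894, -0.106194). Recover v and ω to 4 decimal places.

v = -1.2500, ω = 1.5000

Δθ = -0.106194 − -2.356194 = 2.250000
ω = Δθ/dt = 2.250000/1.5 = 1.5000
R = −Δy/(cos θ' − cos θ) = -0.8333
v = R·ω = -0.8333·1.5000 = -1.2500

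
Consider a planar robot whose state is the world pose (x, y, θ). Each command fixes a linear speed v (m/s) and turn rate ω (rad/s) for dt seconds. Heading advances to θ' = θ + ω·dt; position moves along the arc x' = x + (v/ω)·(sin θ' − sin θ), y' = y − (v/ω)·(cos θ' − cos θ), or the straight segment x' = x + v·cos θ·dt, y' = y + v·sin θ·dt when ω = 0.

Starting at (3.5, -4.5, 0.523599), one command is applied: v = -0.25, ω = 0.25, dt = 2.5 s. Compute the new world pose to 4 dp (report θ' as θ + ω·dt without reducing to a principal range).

(3.0878, -4.9563, 1.1486)

θ' = 0.5236 + 0.25·2.5 = 1.1486
R = v/ω = -0.25/0.25 = -1.0000
x' = 3.5 + -1.0000·(sin 1.1486 − sin 0.5236) = 3.0878
y' = -4.5 − -1.0000·(cos 1.1486 − cos 0.5236) = -4.9563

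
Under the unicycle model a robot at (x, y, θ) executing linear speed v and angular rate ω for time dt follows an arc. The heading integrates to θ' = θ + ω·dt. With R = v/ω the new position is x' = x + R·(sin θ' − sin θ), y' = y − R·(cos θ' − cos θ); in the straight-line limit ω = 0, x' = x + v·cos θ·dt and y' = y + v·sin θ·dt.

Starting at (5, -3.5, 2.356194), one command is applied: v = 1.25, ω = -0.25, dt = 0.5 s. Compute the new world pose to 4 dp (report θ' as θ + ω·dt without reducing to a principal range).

(4.5868, -3.0316, 2.2312)

θ' = 2.3562 + -0.25·0.5 = 2.2312
R = v/ω = 1.25/-0.25 = -5.0000
x' = 5 + -5.0000·(sin 2.2312 − sin 2.3562) = 4.5868
y' = -3.5 − -5.0000·(cos 2.2312 − cos 2.3562) = -3.0316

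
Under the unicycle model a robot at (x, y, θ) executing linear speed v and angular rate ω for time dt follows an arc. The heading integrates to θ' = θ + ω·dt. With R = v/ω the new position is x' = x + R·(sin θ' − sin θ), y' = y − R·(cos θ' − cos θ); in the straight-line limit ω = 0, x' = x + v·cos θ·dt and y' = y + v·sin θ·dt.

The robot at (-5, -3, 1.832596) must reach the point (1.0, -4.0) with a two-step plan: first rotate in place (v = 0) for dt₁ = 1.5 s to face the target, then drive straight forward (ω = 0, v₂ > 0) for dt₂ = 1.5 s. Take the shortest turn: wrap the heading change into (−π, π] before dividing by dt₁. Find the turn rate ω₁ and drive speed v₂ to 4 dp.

heading to target = atan2(-4−-3, 1−-5) = -0.1651
Δθ = wrap(-0.1651 − 1.8326) = -1.9977; ω₁ = Δθ/dt₁ = -1.3318
distance = √((1−-5)² + (-4−-3)²) = 6.0828; v₂ = distance/dt₂ = 4.0552

ω₁ = -1.3318, v₂ = 4.0552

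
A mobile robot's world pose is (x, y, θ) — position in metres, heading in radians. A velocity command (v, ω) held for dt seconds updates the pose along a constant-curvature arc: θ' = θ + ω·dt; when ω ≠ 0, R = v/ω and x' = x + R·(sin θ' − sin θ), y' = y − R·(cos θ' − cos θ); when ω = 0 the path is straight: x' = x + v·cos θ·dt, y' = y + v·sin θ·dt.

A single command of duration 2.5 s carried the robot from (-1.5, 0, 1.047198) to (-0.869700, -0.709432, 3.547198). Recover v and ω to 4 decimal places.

v = -0.5000, ω = 1.0000

Δθ = 3.547198 − 1.047198 = 2.500000
ω = Δθ/dt = 2.500000/2.5 = 1.0000
R = −Δy/(cos θ' − cos θ) = -0.5000
v = R·ω = -0.5000·1.0000 = -0.5000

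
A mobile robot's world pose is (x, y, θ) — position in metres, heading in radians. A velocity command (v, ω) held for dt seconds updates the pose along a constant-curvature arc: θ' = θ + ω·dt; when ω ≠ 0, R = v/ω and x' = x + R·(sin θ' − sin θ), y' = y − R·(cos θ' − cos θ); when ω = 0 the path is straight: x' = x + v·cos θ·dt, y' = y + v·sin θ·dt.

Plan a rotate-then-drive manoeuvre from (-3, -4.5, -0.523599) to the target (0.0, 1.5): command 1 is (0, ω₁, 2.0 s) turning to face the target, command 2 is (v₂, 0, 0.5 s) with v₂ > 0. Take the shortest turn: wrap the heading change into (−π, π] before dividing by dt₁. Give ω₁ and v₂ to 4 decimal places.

ω₁ = 0.8154, v₂ = 13.4164

heading to target = atan2(1.5−-4.5, 0−-3) = 1.1071
Δθ = wrap(1.1071 − -0.5236) = 1.6307; ω₁ = Δθ/dt₁ = 0.8154
distance = √((0−-3)² + (1.5−-4.5)²) = 6.7082; v₂ = distance/dt₂ = 13.4164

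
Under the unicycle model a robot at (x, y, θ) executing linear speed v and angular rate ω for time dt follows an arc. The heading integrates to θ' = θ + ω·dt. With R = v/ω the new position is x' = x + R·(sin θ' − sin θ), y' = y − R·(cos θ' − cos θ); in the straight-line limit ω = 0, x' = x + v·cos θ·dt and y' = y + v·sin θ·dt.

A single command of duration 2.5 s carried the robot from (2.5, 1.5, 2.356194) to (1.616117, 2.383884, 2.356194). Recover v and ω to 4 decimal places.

v = 0.5000, ω = 0.0000

Δθ = 2.356194 − 2.356194 = 0.000000
ω = Δθ/dt = 0.000000/2.5 = 0.0000
ω = 0 → v = (Δx·cos θ + Δy·sin θ)/dt = 0.5000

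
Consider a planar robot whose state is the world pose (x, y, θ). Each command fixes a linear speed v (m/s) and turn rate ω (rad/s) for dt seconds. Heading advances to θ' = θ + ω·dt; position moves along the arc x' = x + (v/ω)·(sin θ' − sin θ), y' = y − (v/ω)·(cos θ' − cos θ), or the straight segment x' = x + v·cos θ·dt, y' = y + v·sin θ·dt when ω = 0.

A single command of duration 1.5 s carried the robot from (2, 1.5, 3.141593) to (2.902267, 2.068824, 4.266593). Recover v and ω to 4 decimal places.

v = -0.7500, ω = 0.7500

Δθ = 4.266593 − 3.141593 = 1.125000
ω = Δθ/dt = 1.125000/1.5 = 0.7500
R = Δx/(sin θ' − sin θ) = -1.0000
v = R·ω = -1.0000·0.7500 = -0.7500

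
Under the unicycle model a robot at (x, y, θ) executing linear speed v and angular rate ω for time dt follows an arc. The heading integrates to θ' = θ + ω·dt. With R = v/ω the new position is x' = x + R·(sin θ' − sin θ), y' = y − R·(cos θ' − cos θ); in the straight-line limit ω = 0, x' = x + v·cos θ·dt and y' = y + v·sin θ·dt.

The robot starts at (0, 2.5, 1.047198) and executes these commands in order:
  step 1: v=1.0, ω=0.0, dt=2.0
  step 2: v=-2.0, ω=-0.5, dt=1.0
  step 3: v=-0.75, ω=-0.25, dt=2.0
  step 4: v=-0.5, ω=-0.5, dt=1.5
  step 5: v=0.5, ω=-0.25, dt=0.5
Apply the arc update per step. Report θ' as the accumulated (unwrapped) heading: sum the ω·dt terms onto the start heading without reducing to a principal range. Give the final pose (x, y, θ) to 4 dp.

step 1: θ'=1.0472 (straight) → pose (1.0000, 4.2321, 1.0472)
step 2: θ'=0.5472 (R=4.0000) → pose (-0.3829, 2.8161, 0.5472)
step 3: θ'=0.0472 (R=3.0000) → pose (-1.8023, 2.3814, 0.0472)
step 4: θ'=-0.7028 (R=1.0000) → pose (-2.4958, 2.6173, -0.7028)
step 5: θ'=-0.8278 (R=-2.0000) → pose (-2.3156, 2.4442, -0.8278)

(-2.3156, 2.4442, -0.8278)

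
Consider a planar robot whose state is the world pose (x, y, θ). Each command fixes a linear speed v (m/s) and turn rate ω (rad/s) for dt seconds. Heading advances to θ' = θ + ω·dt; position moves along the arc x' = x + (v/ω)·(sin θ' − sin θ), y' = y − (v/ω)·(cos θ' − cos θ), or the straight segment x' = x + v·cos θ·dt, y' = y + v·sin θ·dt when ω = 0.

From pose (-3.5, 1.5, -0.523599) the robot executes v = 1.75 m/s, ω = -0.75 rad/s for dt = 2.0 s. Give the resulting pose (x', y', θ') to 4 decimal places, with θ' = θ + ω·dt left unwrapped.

θ' = -0.5236 + -0.75·2.0 = -2.0236
R = v/ω = 1.75/-0.75 = -2.3333
x' = -3.5 + -2.3333·(sin -2.0236 − sin -0.5236) = -2.5685
y' = 1.5 − -2.3333·(cos -2.0236 − cos -0.5236) = -1.5415

(-2.5685, -1.5415, -2.0236)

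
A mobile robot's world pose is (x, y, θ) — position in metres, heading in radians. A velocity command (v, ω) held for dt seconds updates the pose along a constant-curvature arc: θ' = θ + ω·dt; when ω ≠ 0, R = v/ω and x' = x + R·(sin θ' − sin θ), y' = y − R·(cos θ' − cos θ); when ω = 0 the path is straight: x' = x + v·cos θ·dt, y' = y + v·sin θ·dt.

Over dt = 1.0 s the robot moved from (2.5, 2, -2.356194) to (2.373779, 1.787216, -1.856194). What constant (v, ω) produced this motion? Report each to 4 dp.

v = 0.2500, ω = 0.5000

Δθ = -1.856194 − -2.356194 = 0.500000
ω = Δθ/dt = 0.500000/1.0 = 0.5000
R = −Δy/(cos θ' − cos θ) = 0.5000
v = R·ω = 0.5000·0.5000 = 0.2500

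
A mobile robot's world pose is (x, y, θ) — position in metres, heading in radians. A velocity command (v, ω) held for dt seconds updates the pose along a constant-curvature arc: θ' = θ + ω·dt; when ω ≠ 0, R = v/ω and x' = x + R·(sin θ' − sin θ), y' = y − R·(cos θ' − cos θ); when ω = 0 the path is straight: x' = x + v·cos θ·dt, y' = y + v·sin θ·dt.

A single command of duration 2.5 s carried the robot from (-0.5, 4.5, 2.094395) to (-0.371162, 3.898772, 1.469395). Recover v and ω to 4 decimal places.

v = -0.2500, ω = -0.2500

Δθ = 1.469395 − 2.094395 = -0.625000
ω = Δθ/dt = -0.625000/2.5 = -0.2500
R = −Δy/(cos θ' − cos θ) = 1.0000
v = R·ω = 1.0000·-0.2500 = -0.2500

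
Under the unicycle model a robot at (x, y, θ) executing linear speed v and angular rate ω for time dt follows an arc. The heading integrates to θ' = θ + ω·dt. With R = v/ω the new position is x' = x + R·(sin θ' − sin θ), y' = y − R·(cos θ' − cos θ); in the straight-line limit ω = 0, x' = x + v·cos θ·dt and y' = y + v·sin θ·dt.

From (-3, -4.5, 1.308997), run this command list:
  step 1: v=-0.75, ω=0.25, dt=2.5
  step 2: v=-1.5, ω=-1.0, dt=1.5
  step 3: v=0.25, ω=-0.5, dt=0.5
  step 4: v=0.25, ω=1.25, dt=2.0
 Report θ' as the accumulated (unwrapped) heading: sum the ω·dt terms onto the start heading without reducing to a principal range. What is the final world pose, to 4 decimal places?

step 1: θ'=1.9340 (R=-3.0000) → pose (-2.9065, -6.3423, 1.9340)
step 2: θ'=0.4340 (R=1.5000) → pose (-3.6779, -8.2361, 0.4340)
step 3: θ'=0.1840 (R=-0.5000) → pose (-3.5591, -8.1982, 0.1840)
step 4: θ'=2.6840 (R=0.2000) → pose (-3.5074, -7.8221, 2.6840)

(-3.5074, -7.8221, 2.6840)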